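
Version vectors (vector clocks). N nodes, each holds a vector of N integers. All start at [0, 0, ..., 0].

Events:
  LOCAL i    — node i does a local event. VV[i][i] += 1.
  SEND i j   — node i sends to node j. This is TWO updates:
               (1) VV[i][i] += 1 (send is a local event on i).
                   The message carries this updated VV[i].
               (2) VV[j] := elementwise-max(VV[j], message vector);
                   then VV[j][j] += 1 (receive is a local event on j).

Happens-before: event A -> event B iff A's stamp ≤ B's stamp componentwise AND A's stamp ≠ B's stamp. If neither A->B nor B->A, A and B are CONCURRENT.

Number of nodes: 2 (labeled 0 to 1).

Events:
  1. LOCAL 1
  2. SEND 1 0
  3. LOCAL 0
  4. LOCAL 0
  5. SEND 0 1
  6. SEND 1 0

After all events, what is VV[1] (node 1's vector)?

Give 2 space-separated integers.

Initial: VV[0]=[0, 0]
Initial: VV[1]=[0, 0]
Event 1: LOCAL 1: VV[1][1]++ -> VV[1]=[0, 1]
Event 2: SEND 1->0: VV[1][1]++ -> VV[1]=[0, 2], msg_vec=[0, 2]; VV[0]=max(VV[0],msg_vec) then VV[0][0]++ -> VV[0]=[1, 2]
Event 3: LOCAL 0: VV[0][0]++ -> VV[0]=[2, 2]
Event 4: LOCAL 0: VV[0][0]++ -> VV[0]=[3, 2]
Event 5: SEND 0->1: VV[0][0]++ -> VV[0]=[4, 2], msg_vec=[4, 2]; VV[1]=max(VV[1],msg_vec) then VV[1][1]++ -> VV[1]=[4, 3]
Event 6: SEND 1->0: VV[1][1]++ -> VV[1]=[4, 4], msg_vec=[4, 4]; VV[0]=max(VV[0],msg_vec) then VV[0][0]++ -> VV[0]=[5, 4]
Final vectors: VV[0]=[5, 4]; VV[1]=[4, 4]

Answer: 4 4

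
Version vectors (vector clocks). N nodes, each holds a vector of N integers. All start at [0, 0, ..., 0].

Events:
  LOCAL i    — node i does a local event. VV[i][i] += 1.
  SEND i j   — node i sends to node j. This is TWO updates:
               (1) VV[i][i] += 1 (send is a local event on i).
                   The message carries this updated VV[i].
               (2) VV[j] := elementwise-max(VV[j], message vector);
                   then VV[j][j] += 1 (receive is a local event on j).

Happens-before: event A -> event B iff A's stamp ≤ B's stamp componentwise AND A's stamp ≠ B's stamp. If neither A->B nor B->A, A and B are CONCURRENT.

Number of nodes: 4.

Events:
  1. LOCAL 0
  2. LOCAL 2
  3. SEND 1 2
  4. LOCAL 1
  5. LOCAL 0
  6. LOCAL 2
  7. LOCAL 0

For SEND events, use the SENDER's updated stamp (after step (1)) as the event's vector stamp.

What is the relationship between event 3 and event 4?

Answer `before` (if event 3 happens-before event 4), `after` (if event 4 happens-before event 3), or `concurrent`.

Answer: before

Derivation:
Initial: VV[0]=[0, 0, 0, 0]
Initial: VV[1]=[0, 0, 0, 0]
Initial: VV[2]=[0, 0, 0, 0]
Initial: VV[3]=[0, 0, 0, 0]
Event 1: LOCAL 0: VV[0][0]++ -> VV[0]=[1, 0, 0, 0]
Event 2: LOCAL 2: VV[2][2]++ -> VV[2]=[0, 0, 1, 0]
Event 3: SEND 1->2: VV[1][1]++ -> VV[1]=[0, 1, 0, 0], msg_vec=[0, 1, 0, 0]; VV[2]=max(VV[2],msg_vec) then VV[2][2]++ -> VV[2]=[0, 1, 2, 0]
Event 4: LOCAL 1: VV[1][1]++ -> VV[1]=[0, 2, 0, 0]
Event 5: LOCAL 0: VV[0][0]++ -> VV[0]=[2, 0, 0, 0]
Event 6: LOCAL 2: VV[2][2]++ -> VV[2]=[0, 1, 3, 0]
Event 7: LOCAL 0: VV[0][0]++ -> VV[0]=[3, 0, 0, 0]
Event 3 stamp: [0, 1, 0, 0]
Event 4 stamp: [0, 2, 0, 0]
[0, 1, 0, 0] <= [0, 2, 0, 0]? True
[0, 2, 0, 0] <= [0, 1, 0, 0]? False
Relation: before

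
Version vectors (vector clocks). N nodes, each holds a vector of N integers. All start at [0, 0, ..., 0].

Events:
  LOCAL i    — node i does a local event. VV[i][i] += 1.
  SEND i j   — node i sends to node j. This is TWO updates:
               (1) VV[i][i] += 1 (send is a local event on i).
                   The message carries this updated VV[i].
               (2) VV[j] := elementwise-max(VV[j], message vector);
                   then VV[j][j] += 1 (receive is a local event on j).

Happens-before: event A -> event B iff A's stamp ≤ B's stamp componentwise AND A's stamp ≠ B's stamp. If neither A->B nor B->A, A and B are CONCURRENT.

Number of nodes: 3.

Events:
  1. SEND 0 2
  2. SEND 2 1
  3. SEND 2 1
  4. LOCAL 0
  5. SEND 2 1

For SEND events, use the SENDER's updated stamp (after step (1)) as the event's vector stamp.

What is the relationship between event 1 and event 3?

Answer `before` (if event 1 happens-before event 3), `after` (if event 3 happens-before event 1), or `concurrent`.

Initial: VV[0]=[0, 0, 0]
Initial: VV[1]=[0, 0, 0]
Initial: VV[2]=[0, 0, 0]
Event 1: SEND 0->2: VV[0][0]++ -> VV[0]=[1, 0, 0], msg_vec=[1, 0, 0]; VV[2]=max(VV[2],msg_vec) then VV[2][2]++ -> VV[2]=[1, 0, 1]
Event 2: SEND 2->1: VV[2][2]++ -> VV[2]=[1, 0, 2], msg_vec=[1, 0, 2]; VV[1]=max(VV[1],msg_vec) then VV[1][1]++ -> VV[1]=[1, 1, 2]
Event 3: SEND 2->1: VV[2][2]++ -> VV[2]=[1, 0, 3], msg_vec=[1, 0, 3]; VV[1]=max(VV[1],msg_vec) then VV[1][1]++ -> VV[1]=[1, 2, 3]
Event 4: LOCAL 0: VV[0][0]++ -> VV[0]=[2, 0, 0]
Event 5: SEND 2->1: VV[2][2]++ -> VV[2]=[1, 0, 4], msg_vec=[1, 0, 4]; VV[1]=max(VV[1],msg_vec) then VV[1][1]++ -> VV[1]=[1, 3, 4]
Event 1 stamp: [1, 0, 0]
Event 3 stamp: [1, 0, 3]
[1, 0, 0] <= [1, 0, 3]? True
[1, 0, 3] <= [1, 0, 0]? False
Relation: before

Answer: before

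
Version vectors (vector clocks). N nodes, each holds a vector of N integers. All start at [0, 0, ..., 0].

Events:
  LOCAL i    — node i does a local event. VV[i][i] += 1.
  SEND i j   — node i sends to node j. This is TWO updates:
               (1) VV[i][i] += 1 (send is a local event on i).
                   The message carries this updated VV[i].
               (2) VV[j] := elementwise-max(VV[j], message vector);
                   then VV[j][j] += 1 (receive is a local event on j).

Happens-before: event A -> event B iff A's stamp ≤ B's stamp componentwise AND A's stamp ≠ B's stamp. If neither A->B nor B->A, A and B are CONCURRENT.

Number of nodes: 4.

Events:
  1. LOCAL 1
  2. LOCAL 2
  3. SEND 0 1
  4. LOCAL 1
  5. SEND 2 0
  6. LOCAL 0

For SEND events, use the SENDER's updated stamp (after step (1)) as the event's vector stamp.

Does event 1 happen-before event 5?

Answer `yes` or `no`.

Initial: VV[0]=[0, 0, 0, 0]
Initial: VV[1]=[0, 0, 0, 0]
Initial: VV[2]=[0, 0, 0, 0]
Initial: VV[3]=[0, 0, 0, 0]
Event 1: LOCAL 1: VV[1][1]++ -> VV[1]=[0, 1, 0, 0]
Event 2: LOCAL 2: VV[2][2]++ -> VV[2]=[0, 0, 1, 0]
Event 3: SEND 0->1: VV[0][0]++ -> VV[0]=[1, 0, 0, 0], msg_vec=[1, 0, 0, 0]; VV[1]=max(VV[1],msg_vec) then VV[1][1]++ -> VV[1]=[1, 2, 0, 0]
Event 4: LOCAL 1: VV[1][1]++ -> VV[1]=[1, 3, 0, 0]
Event 5: SEND 2->0: VV[2][2]++ -> VV[2]=[0, 0, 2, 0], msg_vec=[0, 0, 2, 0]; VV[0]=max(VV[0],msg_vec) then VV[0][0]++ -> VV[0]=[2, 0, 2, 0]
Event 6: LOCAL 0: VV[0][0]++ -> VV[0]=[3, 0, 2, 0]
Event 1 stamp: [0, 1, 0, 0]
Event 5 stamp: [0, 0, 2, 0]
[0, 1, 0, 0] <= [0, 0, 2, 0]? False. Equal? False. Happens-before: False

Answer: no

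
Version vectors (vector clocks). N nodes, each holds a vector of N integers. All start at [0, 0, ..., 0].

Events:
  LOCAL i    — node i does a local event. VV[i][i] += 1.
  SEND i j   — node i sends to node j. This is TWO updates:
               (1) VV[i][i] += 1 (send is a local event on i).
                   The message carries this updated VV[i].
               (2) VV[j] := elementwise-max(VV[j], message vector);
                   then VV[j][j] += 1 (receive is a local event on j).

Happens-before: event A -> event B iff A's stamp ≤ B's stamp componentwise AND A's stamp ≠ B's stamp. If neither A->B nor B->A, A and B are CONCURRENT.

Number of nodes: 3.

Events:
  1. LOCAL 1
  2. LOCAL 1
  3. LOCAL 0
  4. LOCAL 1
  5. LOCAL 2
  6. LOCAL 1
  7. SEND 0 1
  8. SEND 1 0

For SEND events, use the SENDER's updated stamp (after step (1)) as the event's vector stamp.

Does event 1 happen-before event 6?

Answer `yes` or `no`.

Answer: yes

Derivation:
Initial: VV[0]=[0, 0, 0]
Initial: VV[1]=[0, 0, 0]
Initial: VV[2]=[0, 0, 0]
Event 1: LOCAL 1: VV[1][1]++ -> VV[1]=[0, 1, 0]
Event 2: LOCAL 1: VV[1][1]++ -> VV[1]=[0, 2, 0]
Event 3: LOCAL 0: VV[0][0]++ -> VV[0]=[1, 0, 0]
Event 4: LOCAL 1: VV[1][1]++ -> VV[1]=[0, 3, 0]
Event 5: LOCAL 2: VV[2][2]++ -> VV[2]=[0, 0, 1]
Event 6: LOCAL 1: VV[1][1]++ -> VV[1]=[0, 4, 0]
Event 7: SEND 0->1: VV[0][0]++ -> VV[0]=[2, 0, 0], msg_vec=[2, 0, 0]; VV[1]=max(VV[1],msg_vec) then VV[1][1]++ -> VV[1]=[2, 5, 0]
Event 8: SEND 1->0: VV[1][1]++ -> VV[1]=[2, 6, 0], msg_vec=[2, 6, 0]; VV[0]=max(VV[0],msg_vec) then VV[0][0]++ -> VV[0]=[3, 6, 0]
Event 1 stamp: [0, 1, 0]
Event 6 stamp: [0, 4, 0]
[0, 1, 0] <= [0, 4, 0]? True. Equal? False. Happens-before: True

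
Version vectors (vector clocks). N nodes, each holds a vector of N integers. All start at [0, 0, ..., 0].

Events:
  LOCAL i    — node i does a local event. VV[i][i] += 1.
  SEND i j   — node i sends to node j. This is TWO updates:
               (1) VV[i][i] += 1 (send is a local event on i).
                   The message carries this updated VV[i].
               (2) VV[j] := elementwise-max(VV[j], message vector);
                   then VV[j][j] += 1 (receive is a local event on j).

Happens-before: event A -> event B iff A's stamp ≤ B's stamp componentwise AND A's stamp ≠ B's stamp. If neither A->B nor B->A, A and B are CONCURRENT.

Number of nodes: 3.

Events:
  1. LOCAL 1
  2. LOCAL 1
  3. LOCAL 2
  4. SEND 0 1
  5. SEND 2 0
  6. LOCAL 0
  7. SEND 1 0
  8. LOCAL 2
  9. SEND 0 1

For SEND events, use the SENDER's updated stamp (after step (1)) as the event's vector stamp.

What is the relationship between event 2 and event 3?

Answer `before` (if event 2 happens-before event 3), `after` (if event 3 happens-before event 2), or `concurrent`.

Answer: concurrent

Derivation:
Initial: VV[0]=[0, 0, 0]
Initial: VV[1]=[0, 0, 0]
Initial: VV[2]=[0, 0, 0]
Event 1: LOCAL 1: VV[1][1]++ -> VV[1]=[0, 1, 0]
Event 2: LOCAL 1: VV[1][1]++ -> VV[1]=[0, 2, 0]
Event 3: LOCAL 2: VV[2][2]++ -> VV[2]=[0, 0, 1]
Event 4: SEND 0->1: VV[0][0]++ -> VV[0]=[1, 0, 0], msg_vec=[1, 0, 0]; VV[1]=max(VV[1],msg_vec) then VV[1][1]++ -> VV[1]=[1, 3, 0]
Event 5: SEND 2->0: VV[2][2]++ -> VV[2]=[0, 0, 2], msg_vec=[0, 0, 2]; VV[0]=max(VV[0],msg_vec) then VV[0][0]++ -> VV[0]=[2, 0, 2]
Event 6: LOCAL 0: VV[0][0]++ -> VV[0]=[3, 0, 2]
Event 7: SEND 1->0: VV[1][1]++ -> VV[1]=[1, 4, 0], msg_vec=[1, 4, 0]; VV[0]=max(VV[0],msg_vec) then VV[0][0]++ -> VV[0]=[4, 4, 2]
Event 8: LOCAL 2: VV[2][2]++ -> VV[2]=[0, 0, 3]
Event 9: SEND 0->1: VV[0][0]++ -> VV[0]=[5, 4, 2], msg_vec=[5, 4, 2]; VV[1]=max(VV[1],msg_vec) then VV[1][1]++ -> VV[1]=[5, 5, 2]
Event 2 stamp: [0, 2, 0]
Event 3 stamp: [0, 0, 1]
[0, 2, 0] <= [0, 0, 1]? False
[0, 0, 1] <= [0, 2, 0]? False
Relation: concurrent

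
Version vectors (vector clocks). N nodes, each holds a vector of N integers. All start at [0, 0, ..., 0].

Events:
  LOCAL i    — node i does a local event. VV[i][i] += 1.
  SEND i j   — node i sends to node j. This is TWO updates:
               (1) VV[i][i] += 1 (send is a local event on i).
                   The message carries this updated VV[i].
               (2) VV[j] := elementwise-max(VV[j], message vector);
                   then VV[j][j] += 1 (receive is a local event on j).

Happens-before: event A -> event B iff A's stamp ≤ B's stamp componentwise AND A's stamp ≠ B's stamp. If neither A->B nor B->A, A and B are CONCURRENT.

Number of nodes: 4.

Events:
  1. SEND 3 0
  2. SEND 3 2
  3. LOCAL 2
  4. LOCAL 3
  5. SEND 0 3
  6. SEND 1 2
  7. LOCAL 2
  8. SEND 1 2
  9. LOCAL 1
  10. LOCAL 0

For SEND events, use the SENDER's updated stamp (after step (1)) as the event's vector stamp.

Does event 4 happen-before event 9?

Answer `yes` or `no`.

Initial: VV[0]=[0, 0, 0, 0]
Initial: VV[1]=[0, 0, 0, 0]
Initial: VV[2]=[0, 0, 0, 0]
Initial: VV[3]=[0, 0, 0, 0]
Event 1: SEND 3->0: VV[3][3]++ -> VV[3]=[0, 0, 0, 1], msg_vec=[0, 0, 0, 1]; VV[0]=max(VV[0],msg_vec) then VV[0][0]++ -> VV[0]=[1, 0, 0, 1]
Event 2: SEND 3->2: VV[3][3]++ -> VV[3]=[0, 0, 0, 2], msg_vec=[0, 0, 0, 2]; VV[2]=max(VV[2],msg_vec) then VV[2][2]++ -> VV[2]=[0, 0, 1, 2]
Event 3: LOCAL 2: VV[2][2]++ -> VV[2]=[0, 0, 2, 2]
Event 4: LOCAL 3: VV[3][3]++ -> VV[3]=[0, 0, 0, 3]
Event 5: SEND 0->3: VV[0][0]++ -> VV[0]=[2, 0, 0, 1], msg_vec=[2, 0, 0, 1]; VV[3]=max(VV[3],msg_vec) then VV[3][3]++ -> VV[3]=[2, 0, 0, 4]
Event 6: SEND 1->2: VV[1][1]++ -> VV[1]=[0, 1, 0, 0], msg_vec=[0, 1, 0, 0]; VV[2]=max(VV[2],msg_vec) then VV[2][2]++ -> VV[2]=[0, 1, 3, 2]
Event 7: LOCAL 2: VV[2][2]++ -> VV[2]=[0, 1, 4, 2]
Event 8: SEND 1->2: VV[1][1]++ -> VV[1]=[0, 2, 0, 0], msg_vec=[0, 2, 0, 0]; VV[2]=max(VV[2],msg_vec) then VV[2][2]++ -> VV[2]=[0, 2, 5, 2]
Event 9: LOCAL 1: VV[1][1]++ -> VV[1]=[0, 3, 0, 0]
Event 10: LOCAL 0: VV[0][0]++ -> VV[0]=[3, 0, 0, 1]
Event 4 stamp: [0, 0, 0, 3]
Event 9 stamp: [0, 3, 0, 0]
[0, 0, 0, 3] <= [0, 3, 0, 0]? False. Equal? False. Happens-before: False

Answer: no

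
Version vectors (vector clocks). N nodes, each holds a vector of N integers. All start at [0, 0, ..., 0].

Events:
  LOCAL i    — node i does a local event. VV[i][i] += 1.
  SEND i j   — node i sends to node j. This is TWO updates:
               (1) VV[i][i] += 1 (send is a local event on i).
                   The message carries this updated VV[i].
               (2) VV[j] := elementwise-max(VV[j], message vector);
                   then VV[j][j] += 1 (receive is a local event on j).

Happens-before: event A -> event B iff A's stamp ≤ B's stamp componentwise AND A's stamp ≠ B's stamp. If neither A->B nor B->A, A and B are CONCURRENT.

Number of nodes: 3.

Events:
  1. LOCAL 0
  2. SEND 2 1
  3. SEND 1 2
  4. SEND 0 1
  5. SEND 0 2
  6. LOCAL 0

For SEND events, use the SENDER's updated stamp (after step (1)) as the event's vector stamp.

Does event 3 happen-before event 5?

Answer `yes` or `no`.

Initial: VV[0]=[0, 0, 0]
Initial: VV[1]=[0, 0, 0]
Initial: VV[2]=[0, 0, 0]
Event 1: LOCAL 0: VV[0][0]++ -> VV[0]=[1, 0, 0]
Event 2: SEND 2->1: VV[2][2]++ -> VV[2]=[0, 0, 1], msg_vec=[0, 0, 1]; VV[1]=max(VV[1],msg_vec) then VV[1][1]++ -> VV[1]=[0, 1, 1]
Event 3: SEND 1->2: VV[1][1]++ -> VV[1]=[0, 2, 1], msg_vec=[0, 2, 1]; VV[2]=max(VV[2],msg_vec) then VV[2][2]++ -> VV[2]=[0, 2, 2]
Event 4: SEND 0->1: VV[0][0]++ -> VV[0]=[2, 0, 0], msg_vec=[2, 0, 0]; VV[1]=max(VV[1],msg_vec) then VV[1][1]++ -> VV[1]=[2, 3, 1]
Event 5: SEND 0->2: VV[0][0]++ -> VV[0]=[3, 0, 0], msg_vec=[3, 0, 0]; VV[2]=max(VV[2],msg_vec) then VV[2][2]++ -> VV[2]=[3, 2, 3]
Event 6: LOCAL 0: VV[0][0]++ -> VV[0]=[4, 0, 0]
Event 3 stamp: [0, 2, 1]
Event 5 stamp: [3, 0, 0]
[0, 2, 1] <= [3, 0, 0]? False. Equal? False. Happens-before: False

Answer: no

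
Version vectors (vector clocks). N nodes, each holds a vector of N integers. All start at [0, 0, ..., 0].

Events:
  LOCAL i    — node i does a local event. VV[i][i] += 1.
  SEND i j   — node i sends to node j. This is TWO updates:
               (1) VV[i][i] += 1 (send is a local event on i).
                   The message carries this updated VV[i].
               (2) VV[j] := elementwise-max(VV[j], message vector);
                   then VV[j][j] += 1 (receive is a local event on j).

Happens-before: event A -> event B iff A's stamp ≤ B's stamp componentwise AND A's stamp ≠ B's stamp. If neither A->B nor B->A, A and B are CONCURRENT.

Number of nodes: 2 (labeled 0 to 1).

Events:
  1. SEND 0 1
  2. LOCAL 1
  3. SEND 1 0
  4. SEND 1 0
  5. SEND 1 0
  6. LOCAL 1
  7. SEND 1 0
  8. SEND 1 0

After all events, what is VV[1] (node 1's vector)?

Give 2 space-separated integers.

Answer: 1 8

Derivation:
Initial: VV[0]=[0, 0]
Initial: VV[1]=[0, 0]
Event 1: SEND 0->1: VV[0][0]++ -> VV[0]=[1, 0], msg_vec=[1, 0]; VV[1]=max(VV[1],msg_vec) then VV[1][1]++ -> VV[1]=[1, 1]
Event 2: LOCAL 1: VV[1][1]++ -> VV[1]=[1, 2]
Event 3: SEND 1->0: VV[1][1]++ -> VV[1]=[1, 3], msg_vec=[1, 3]; VV[0]=max(VV[0],msg_vec) then VV[0][0]++ -> VV[0]=[2, 3]
Event 4: SEND 1->0: VV[1][1]++ -> VV[1]=[1, 4], msg_vec=[1, 4]; VV[0]=max(VV[0],msg_vec) then VV[0][0]++ -> VV[0]=[3, 4]
Event 5: SEND 1->0: VV[1][1]++ -> VV[1]=[1, 5], msg_vec=[1, 5]; VV[0]=max(VV[0],msg_vec) then VV[0][0]++ -> VV[0]=[4, 5]
Event 6: LOCAL 1: VV[1][1]++ -> VV[1]=[1, 6]
Event 7: SEND 1->0: VV[1][1]++ -> VV[1]=[1, 7], msg_vec=[1, 7]; VV[0]=max(VV[0],msg_vec) then VV[0][0]++ -> VV[0]=[5, 7]
Event 8: SEND 1->0: VV[1][1]++ -> VV[1]=[1, 8], msg_vec=[1, 8]; VV[0]=max(VV[0],msg_vec) then VV[0][0]++ -> VV[0]=[6, 8]
Final vectors: VV[0]=[6, 8]; VV[1]=[1, 8]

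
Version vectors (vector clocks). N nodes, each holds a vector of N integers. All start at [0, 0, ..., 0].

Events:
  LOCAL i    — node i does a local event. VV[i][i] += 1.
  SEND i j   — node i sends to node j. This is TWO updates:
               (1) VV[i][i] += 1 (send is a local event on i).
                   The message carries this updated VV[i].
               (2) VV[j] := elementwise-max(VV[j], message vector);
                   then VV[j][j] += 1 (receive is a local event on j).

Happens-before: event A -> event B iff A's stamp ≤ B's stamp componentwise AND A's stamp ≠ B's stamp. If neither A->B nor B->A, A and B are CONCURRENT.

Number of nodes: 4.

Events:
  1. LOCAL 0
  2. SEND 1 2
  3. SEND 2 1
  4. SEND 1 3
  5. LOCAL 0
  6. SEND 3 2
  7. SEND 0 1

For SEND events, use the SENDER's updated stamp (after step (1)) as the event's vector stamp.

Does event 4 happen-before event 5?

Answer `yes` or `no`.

Answer: no

Derivation:
Initial: VV[0]=[0, 0, 0, 0]
Initial: VV[1]=[0, 0, 0, 0]
Initial: VV[2]=[0, 0, 0, 0]
Initial: VV[3]=[0, 0, 0, 0]
Event 1: LOCAL 0: VV[0][0]++ -> VV[0]=[1, 0, 0, 0]
Event 2: SEND 1->2: VV[1][1]++ -> VV[1]=[0, 1, 0, 0], msg_vec=[0, 1, 0, 0]; VV[2]=max(VV[2],msg_vec) then VV[2][2]++ -> VV[2]=[0, 1, 1, 0]
Event 3: SEND 2->1: VV[2][2]++ -> VV[2]=[0, 1, 2, 0], msg_vec=[0, 1, 2, 0]; VV[1]=max(VV[1],msg_vec) then VV[1][1]++ -> VV[1]=[0, 2, 2, 0]
Event 4: SEND 1->3: VV[1][1]++ -> VV[1]=[0, 3, 2, 0], msg_vec=[0, 3, 2, 0]; VV[3]=max(VV[3],msg_vec) then VV[3][3]++ -> VV[3]=[0, 3, 2, 1]
Event 5: LOCAL 0: VV[0][0]++ -> VV[0]=[2, 0, 0, 0]
Event 6: SEND 3->2: VV[3][3]++ -> VV[3]=[0, 3, 2, 2], msg_vec=[0, 3, 2, 2]; VV[2]=max(VV[2],msg_vec) then VV[2][2]++ -> VV[2]=[0, 3, 3, 2]
Event 7: SEND 0->1: VV[0][0]++ -> VV[0]=[3, 0, 0, 0], msg_vec=[3, 0, 0, 0]; VV[1]=max(VV[1],msg_vec) then VV[1][1]++ -> VV[1]=[3, 4, 2, 0]
Event 4 stamp: [0, 3, 2, 0]
Event 5 stamp: [2, 0, 0, 0]
[0, 3, 2, 0] <= [2, 0, 0, 0]? False. Equal? False. Happens-before: False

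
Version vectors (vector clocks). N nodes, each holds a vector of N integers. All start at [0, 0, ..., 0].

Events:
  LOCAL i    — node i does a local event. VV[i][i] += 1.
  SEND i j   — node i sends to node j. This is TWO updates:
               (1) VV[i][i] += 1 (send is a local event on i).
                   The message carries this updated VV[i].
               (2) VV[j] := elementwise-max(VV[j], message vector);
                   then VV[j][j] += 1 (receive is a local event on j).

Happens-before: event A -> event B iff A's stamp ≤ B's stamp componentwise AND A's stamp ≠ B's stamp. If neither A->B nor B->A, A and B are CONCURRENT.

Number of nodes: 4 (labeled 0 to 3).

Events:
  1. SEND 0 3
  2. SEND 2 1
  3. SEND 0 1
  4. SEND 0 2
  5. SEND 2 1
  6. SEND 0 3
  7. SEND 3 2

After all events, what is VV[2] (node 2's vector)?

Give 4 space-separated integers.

Initial: VV[0]=[0, 0, 0, 0]
Initial: VV[1]=[0, 0, 0, 0]
Initial: VV[2]=[0, 0, 0, 0]
Initial: VV[3]=[0, 0, 0, 0]
Event 1: SEND 0->3: VV[0][0]++ -> VV[0]=[1, 0, 0, 0], msg_vec=[1, 0, 0, 0]; VV[3]=max(VV[3],msg_vec) then VV[3][3]++ -> VV[3]=[1, 0, 0, 1]
Event 2: SEND 2->1: VV[2][2]++ -> VV[2]=[0, 0, 1, 0], msg_vec=[0, 0, 1, 0]; VV[1]=max(VV[1],msg_vec) then VV[1][1]++ -> VV[1]=[0, 1, 1, 0]
Event 3: SEND 0->1: VV[0][0]++ -> VV[0]=[2, 0, 0, 0], msg_vec=[2, 0, 0, 0]; VV[1]=max(VV[1],msg_vec) then VV[1][1]++ -> VV[1]=[2, 2, 1, 0]
Event 4: SEND 0->2: VV[0][0]++ -> VV[0]=[3, 0, 0, 0], msg_vec=[3, 0, 0, 0]; VV[2]=max(VV[2],msg_vec) then VV[2][2]++ -> VV[2]=[3, 0, 2, 0]
Event 5: SEND 2->1: VV[2][2]++ -> VV[2]=[3, 0, 3, 0], msg_vec=[3, 0, 3, 0]; VV[1]=max(VV[1],msg_vec) then VV[1][1]++ -> VV[1]=[3, 3, 3, 0]
Event 6: SEND 0->3: VV[0][0]++ -> VV[0]=[4, 0, 0, 0], msg_vec=[4, 0, 0, 0]; VV[3]=max(VV[3],msg_vec) then VV[3][3]++ -> VV[3]=[4, 0, 0, 2]
Event 7: SEND 3->2: VV[3][3]++ -> VV[3]=[4, 0, 0, 3], msg_vec=[4, 0, 0, 3]; VV[2]=max(VV[2],msg_vec) then VV[2][2]++ -> VV[2]=[4, 0, 4, 3]
Final vectors: VV[0]=[4, 0, 0, 0]; VV[1]=[3, 3, 3, 0]; VV[2]=[4, 0, 4, 3]; VV[3]=[4, 0, 0, 3]

Answer: 4 0 4 3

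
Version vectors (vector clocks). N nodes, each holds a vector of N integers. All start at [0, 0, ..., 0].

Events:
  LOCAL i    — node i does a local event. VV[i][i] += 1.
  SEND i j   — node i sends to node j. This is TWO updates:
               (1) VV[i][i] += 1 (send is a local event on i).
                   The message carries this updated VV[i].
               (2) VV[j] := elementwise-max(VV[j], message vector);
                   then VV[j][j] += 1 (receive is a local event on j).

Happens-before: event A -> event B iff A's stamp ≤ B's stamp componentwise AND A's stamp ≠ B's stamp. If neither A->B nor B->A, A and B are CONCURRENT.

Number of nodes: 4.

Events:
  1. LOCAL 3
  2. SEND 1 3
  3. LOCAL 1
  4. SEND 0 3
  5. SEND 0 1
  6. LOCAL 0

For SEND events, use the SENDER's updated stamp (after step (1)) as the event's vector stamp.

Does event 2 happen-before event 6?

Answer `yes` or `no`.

Answer: no

Derivation:
Initial: VV[0]=[0, 0, 0, 0]
Initial: VV[1]=[0, 0, 0, 0]
Initial: VV[2]=[0, 0, 0, 0]
Initial: VV[3]=[0, 0, 0, 0]
Event 1: LOCAL 3: VV[3][3]++ -> VV[3]=[0, 0, 0, 1]
Event 2: SEND 1->3: VV[1][1]++ -> VV[1]=[0, 1, 0, 0], msg_vec=[0, 1, 0, 0]; VV[3]=max(VV[3],msg_vec) then VV[3][3]++ -> VV[3]=[0, 1, 0, 2]
Event 3: LOCAL 1: VV[1][1]++ -> VV[1]=[0, 2, 0, 0]
Event 4: SEND 0->3: VV[0][0]++ -> VV[0]=[1, 0, 0, 0], msg_vec=[1, 0, 0, 0]; VV[3]=max(VV[3],msg_vec) then VV[3][3]++ -> VV[3]=[1, 1, 0, 3]
Event 5: SEND 0->1: VV[0][0]++ -> VV[0]=[2, 0, 0, 0], msg_vec=[2, 0, 0, 0]; VV[1]=max(VV[1],msg_vec) then VV[1][1]++ -> VV[1]=[2, 3, 0, 0]
Event 6: LOCAL 0: VV[0][0]++ -> VV[0]=[3, 0, 0, 0]
Event 2 stamp: [0, 1, 0, 0]
Event 6 stamp: [3, 0, 0, 0]
[0, 1, 0, 0] <= [3, 0, 0, 0]? False. Equal? False. Happens-before: False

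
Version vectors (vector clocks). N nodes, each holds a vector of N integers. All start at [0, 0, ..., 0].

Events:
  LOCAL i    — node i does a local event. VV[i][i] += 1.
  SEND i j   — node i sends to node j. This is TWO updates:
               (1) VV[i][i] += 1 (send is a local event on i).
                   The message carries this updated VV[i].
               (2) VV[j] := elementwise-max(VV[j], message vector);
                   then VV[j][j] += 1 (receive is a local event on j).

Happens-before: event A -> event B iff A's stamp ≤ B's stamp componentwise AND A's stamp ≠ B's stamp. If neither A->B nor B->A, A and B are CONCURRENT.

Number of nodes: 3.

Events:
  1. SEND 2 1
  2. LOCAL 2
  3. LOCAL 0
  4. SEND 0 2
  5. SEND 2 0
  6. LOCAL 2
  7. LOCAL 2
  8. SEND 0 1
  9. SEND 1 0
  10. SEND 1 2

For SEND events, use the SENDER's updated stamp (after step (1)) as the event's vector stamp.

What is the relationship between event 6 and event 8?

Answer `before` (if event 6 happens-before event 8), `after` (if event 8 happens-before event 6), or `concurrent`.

Answer: concurrent

Derivation:
Initial: VV[0]=[0, 0, 0]
Initial: VV[1]=[0, 0, 0]
Initial: VV[2]=[0, 0, 0]
Event 1: SEND 2->1: VV[2][2]++ -> VV[2]=[0, 0, 1], msg_vec=[0, 0, 1]; VV[1]=max(VV[1],msg_vec) then VV[1][1]++ -> VV[1]=[0, 1, 1]
Event 2: LOCAL 2: VV[2][2]++ -> VV[2]=[0, 0, 2]
Event 3: LOCAL 0: VV[0][0]++ -> VV[0]=[1, 0, 0]
Event 4: SEND 0->2: VV[0][0]++ -> VV[0]=[2, 0, 0], msg_vec=[2, 0, 0]; VV[2]=max(VV[2],msg_vec) then VV[2][2]++ -> VV[2]=[2, 0, 3]
Event 5: SEND 2->0: VV[2][2]++ -> VV[2]=[2, 0, 4], msg_vec=[2, 0, 4]; VV[0]=max(VV[0],msg_vec) then VV[0][0]++ -> VV[0]=[3, 0, 4]
Event 6: LOCAL 2: VV[2][2]++ -> VV[2]=[2, 0, 5]
Event 7: LOCAL 2: VV[2][2]++ -> VV[2]=[2, 0, 6]
Event 8: SEND 0->1: VV[0][0]++ -> VV[0]=[4, 0, 4], msg_vec=[4, 0, 4]; VV[1]=max(VV[1],msg_vec) then VV[1][1]++ -> VV[1]=[4, 2, 4]
Event 9: SEND 1->0: VV[1][1]++ -> VV[1]=[4, 3, 4], msg_vec=[4, 3, 4]; VV[0]=max(VV[0],msg_vec) then VV[0][0]++ -> VV[0]=[5, 3, 4]
Event 10: SEND 1->2: VV[1][1]++ -> VV[1]=[4, 4, 4], msg_vec=[4, 4, 4]; VV[2]=max(VV[2],msg_vec) then VV[2][2]++ -> VV[2]=[4, 4, 7]
Event 6 stamp: [2, 0, 5]
Event 8 stamp: [4, 0, 4]
[2, 0, 5] <= [4, 0, 4]? False
[4, 0, 4] <= [2, 0, 5]? False
Relation: concurrent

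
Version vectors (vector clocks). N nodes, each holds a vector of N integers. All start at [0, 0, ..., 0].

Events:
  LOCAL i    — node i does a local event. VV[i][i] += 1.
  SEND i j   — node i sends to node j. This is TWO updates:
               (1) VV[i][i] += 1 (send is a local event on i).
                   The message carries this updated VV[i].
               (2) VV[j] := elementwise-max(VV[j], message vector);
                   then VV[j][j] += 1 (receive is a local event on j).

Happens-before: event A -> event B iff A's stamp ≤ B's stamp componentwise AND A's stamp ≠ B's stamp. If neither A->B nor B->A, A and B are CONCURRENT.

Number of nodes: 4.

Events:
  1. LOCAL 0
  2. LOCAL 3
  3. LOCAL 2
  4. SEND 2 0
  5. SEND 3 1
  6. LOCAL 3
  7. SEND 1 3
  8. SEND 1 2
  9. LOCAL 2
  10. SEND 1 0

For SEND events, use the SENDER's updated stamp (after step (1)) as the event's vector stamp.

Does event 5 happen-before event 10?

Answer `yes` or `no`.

Initial: VV[0]=[0, 0, 0, 0]
Initial: VV[1]=[0, 0, 0, 0]
Initial: VV[2]=[0, 0, 0, 0]
Initial: VV[3]=[0, 0, 0, 0]
Event 1: LOCAL 0: VV[0][0]++ -> VV[0]=[1, 0, 0, 0]
Event 2: LOCAL 3: VV[3][3]++ -> VV[3]=[0, 0, 0, 1]
Event 3: LOCAL 2: VV[2][2]++ -> VV[2]=[0, 0, 1, 0]
Event 4: SEND 2->0: VV[2][2]++ -> VV[2]=[0, 0, 2, 0], msg_vec=[0, 0, 2, 0]; VV[0]=max(VV[0],msg_vec) then VV[0][0]++ -> VV[0]=[2, 0, 2, 0]
Event 5: SEND 3->1: VV[3][3]++ -> VV[3]=[0, 0, 0, 2], msg_vec=[0, 0, 0, 2]; VV[1]=max(VV[1],msg_vec) then VV[1][1]++ -> VV[1]=[0, 1, 0, 2]
Event 6: LOCAL 3: VV[3][3]++ -> VV[3]=[0, 0, 0, 3]
Event 7: SEND 1->3: VV[1][1]++ -> VV[1]=[0, 2, 0, 2], msg_vec=[0, 2, 0, 2]; VV[3]=max(VV[3],msg_vec) then VV[3][3]++ -> VV[3]=[0, 2, 0, 4]
Event 8: SEND 1->2: VV[1][1]++ -> VV[1]=[0, 3, 0, 2], msg_vec=[0, 3, 0, 2]; VV[2]=max(VV[2],msg_vec) then VV[2][2]++ -> VV[2]=[0, 3, 3, 2]
Event 9: LOCAL 2: VV[2][2]++ -> VV[2]=[0, 3, 4, 2]
Event 10: SEND 1->0: VV[1][1]++ -> VV[1]=[0, 4, 0, 2], msg_vec=[0, 4, 0, 2]; VV[0]=max(VV[0],msg_vec) then VV[0][0]++ -> VV[0]=[3, 4, 2, 2]
Event 5 stamp: [0, 0, 0, 2]
Event 10 stamp: [0, 4, 0, 2]
[0, 0, 0, 2] <= [0, 4, 0, 2]? True. Equal? False. Happens-before: True

Answer: yes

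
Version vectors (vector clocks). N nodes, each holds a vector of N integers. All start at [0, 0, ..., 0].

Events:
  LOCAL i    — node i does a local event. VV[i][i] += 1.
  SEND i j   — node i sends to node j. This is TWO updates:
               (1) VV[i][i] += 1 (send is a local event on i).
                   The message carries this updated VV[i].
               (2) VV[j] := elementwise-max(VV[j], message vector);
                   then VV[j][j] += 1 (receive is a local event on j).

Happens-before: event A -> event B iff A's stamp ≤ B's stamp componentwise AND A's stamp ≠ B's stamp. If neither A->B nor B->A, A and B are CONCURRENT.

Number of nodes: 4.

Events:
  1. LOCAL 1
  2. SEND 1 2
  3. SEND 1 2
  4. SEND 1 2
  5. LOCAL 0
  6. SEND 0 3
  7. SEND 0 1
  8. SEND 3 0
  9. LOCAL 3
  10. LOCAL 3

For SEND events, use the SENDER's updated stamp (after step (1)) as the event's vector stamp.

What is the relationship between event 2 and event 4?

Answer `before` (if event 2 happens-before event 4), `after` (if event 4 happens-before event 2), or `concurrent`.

Initial: VV[0]=[0, 0, 0, 0]
Initial: VV[1]=[0, 0, 0, 0]
Initial: VV[2]=[0, 0, 0, 0]
Initial: VV[3]=[0, 0, 0, 0]
Event 1: LOCAL 1: VV[1][1]++ -> VV[1]=[0, 1, 0, 0]
Event 2: SEND 1->2: VV[1][1]++ -> VV[1]=[0, 2, 0, 0], msg_vec=[0, 2, 0, 0]; VV[2]=max(VV[2],msg_vec) then VV[2][2]++ -> VV[2]=[0, 2, 1, 0]
Event 3: SEND 1->2: VV[1][1]++ -> VV[1]=[0, 3, 0, 0], msg_vec=[0, 3, 0, 0]; VV[2]=max(VV[2],msg_vec) then VV[2][2]++ -> VV[2]=[0, 3, 2, 0]
Event 4: SEND 1->2: VV[1][1]++ -> VV[1]=[0, 4, 0, 0], msg_vec=[0, 4, 0, 0]; VV[2]=max(VV[2],msg_vec) then VV[2][2]++ -> VV[2]=[0, 4, 3, 0]
Event 5: LOCAL 0: VV[0][0]++ -> VV[0]=[1, 0, 0, 0]
Event 6: SEND 0->3: VV[0][0]++ -> VV[0]=[2, 0, 0, 0], msg_vec=[2, 0, 0, 0]; VV[3]=max(VV[3],msg_vec) then VV[3][3]++ -> VV[3]=[2, 0, 0, 1]
Event 7: SEND 0->1: VV[0][0]++ -> VV[0]=[3, 0, 0, 0], msg_vec=[3, 0, 0, 0]; VV[1]=max(VV[1],msg_vec) then VV[1][1]++ -> VV[1]=[3, 5, 0, 0]
Event 8: SEND 3->0: VV[3][3]++ -> VV[3]=[2, 0, 0, 2], msg_vec=[2, 0, 0, 2]; VV[0]=max(VV[0],msg_vec) then VV[0][0]++ -> VV[0]=[4, 0, 0, 2]
Event 9: LOCAL 3: VV[3][3]++ -> VV[3]=[2, 0, 0, 3]
Event 10: LOCAL 3: VV[3][3]++ -> VV[3]=[2, 0, 0, 4]
Event 2 stamp: [0, 2, 0, 0]
Event 4 stamp: [0, 4, 0, 0]
[0, 2, 0, 0] <= [0, 4, 0, 0]? True
[0, 4, 0, 0] <= [0, 2, 0, 0]? False
Relation: before

Answer: before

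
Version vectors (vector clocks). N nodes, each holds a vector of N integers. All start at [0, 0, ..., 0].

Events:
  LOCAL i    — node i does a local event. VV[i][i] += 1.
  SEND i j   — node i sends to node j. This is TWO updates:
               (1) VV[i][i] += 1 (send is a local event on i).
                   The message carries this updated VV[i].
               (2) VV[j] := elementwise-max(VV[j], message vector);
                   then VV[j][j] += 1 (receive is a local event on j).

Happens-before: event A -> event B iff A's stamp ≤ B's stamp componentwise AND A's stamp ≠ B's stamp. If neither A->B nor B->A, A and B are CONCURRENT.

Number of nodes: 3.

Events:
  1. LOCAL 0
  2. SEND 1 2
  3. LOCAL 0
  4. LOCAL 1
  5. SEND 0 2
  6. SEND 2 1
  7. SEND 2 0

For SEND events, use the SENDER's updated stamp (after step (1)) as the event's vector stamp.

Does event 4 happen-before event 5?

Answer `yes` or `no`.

Initial: VV[0]=[0, 0, 0]
Initial: VV[1]=[0, 0, 0]
Initial: VV[2]=[0, 0, 0]
Event 1: LOCAL 0: VV[0][0]++ -> VV[0]=[1, 0, 0]
Event 2: SEND 1->2: VV[1][1]++ -> VV[1]=[0, 1, 0], msg_vec=[0, 1, 0]; VV[2]=max(VV[2],msg_vec) then VV[2][2]++ -> VV[2]=[0, 1, 1]
Event 3: LOCAL 0: VV[0][0]++ -> VV[0]=[2, 0, 0]
Event 4: LOCAL 1: VV[1][1]++ -> VV[1]=[0, 2, 0]
Event 5: SEND 0->2: VV[0][0]++ -> VV[0]=[3, 0, 0], msg_vec=[3, 0, 0]; VV[2]=max(VV[2],msg_vec) then VV[2][2]++ -> VV[2]=[3, 1, 2]
Event 6: SEND 2->1: VV[2][2]++ -> VV[2]=[3, 1, 3], msg_vec=[3, 1, 3]; VV[1]=max(VV[1],msg_vec) then VV[1][1]++ -> VV[1]=[3, 3, 3]
Event 7: SEND 2->0: VV[2][2]++ -> VV[2]=[3, 1, 4], msg_vec=[3, 1, 4]; VV[0]=max(VV[0],msg_vec) then VV[0][0]++ -> VV[0]=[4, 1, 4]
Event 4 stamp: [0, 2, 0]
Event 5 stamp: [3, 0, 0]
[0, 2, 0] <= [3, 0, 0]? False. Equal? False. Happens-before: False

Answer: no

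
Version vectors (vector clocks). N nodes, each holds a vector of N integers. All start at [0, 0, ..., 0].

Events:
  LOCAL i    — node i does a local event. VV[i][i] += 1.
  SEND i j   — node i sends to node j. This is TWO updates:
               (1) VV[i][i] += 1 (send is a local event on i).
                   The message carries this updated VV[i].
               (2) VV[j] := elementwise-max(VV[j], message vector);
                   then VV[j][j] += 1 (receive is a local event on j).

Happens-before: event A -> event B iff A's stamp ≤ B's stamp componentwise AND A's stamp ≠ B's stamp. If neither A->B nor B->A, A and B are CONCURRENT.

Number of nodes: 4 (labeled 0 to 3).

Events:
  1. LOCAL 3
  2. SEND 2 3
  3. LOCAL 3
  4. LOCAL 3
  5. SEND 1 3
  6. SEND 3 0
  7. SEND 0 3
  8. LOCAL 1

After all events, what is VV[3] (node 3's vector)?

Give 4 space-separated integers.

Initial: VV[0]=[0, 0, 0, 0]
Initial: VV[1]=[0, 0, 0, 0]
Initial: VV[2]=[0, 0, 0, 0]
Initial: VV[3]=[0, 0, 0, 0]
Event 1: LOCAL 3: VV[3][3]++ -> VV[3]=[0, 0, 0, 1]
Event 2: SEND 2->3: VV[2][2]++ -> VV[2]=[0, 0, 1, 0], msg_vec=[0, 0, 1, 0]; VV[3]=max(VV[3],msg_vec) then VV[3][3]++ -> VV[3]=[0, 0, 1, 2]
Event 3: LOCAL 3: VV[3][3]++ -> VV[3]=[0, 0, 1, 3]
Event 4: LOCAL 3: VV[3][3]++ -> VV[3]=[0, 0, 1, 4]
Event 5: SEND 1->3: VV[1][1]++ -> VV[1]=[0, 1, 0, 0], msg_vec=[0, 1, 0, 0]; VV[3]=max(VV[3],msg_vec) then VV[3][3]++ -> VV[3]=[0, 1, 1, 5]
Event 6: SEND 3->0: VV[3][3]++ -> VV[3]=[0, 1, 1, 6], msg_vec=[0, 1, 1, 6]; VV[0]=max(VV[0],msg_vec) then VV[0][0]++ -> VV[0]=[1, 1, 1, 6]
Event 7: SEND 0->3: VV[0][0]++ -> VV[0]=[2, 1, 1, 6], msg_vec=[2, 1, 1, 6]; VV[3]=max(VV[3],msg_vec) then VV[3][3]++ -> VV[3]=[2, 1, 1, 7]
Event 8: LOCAL 1: VV[1][1]++ -> VV[1]=[0, 2, 0, 0]
Final vectors: VV[0]=[2, 1, 1, 6]; VV[1]=[0, 2, 0, 0]; VV[2]=[0, 0, 1, 0]; VV[3]=[2, 1, 1, 7]

Answer: 2 1 1 7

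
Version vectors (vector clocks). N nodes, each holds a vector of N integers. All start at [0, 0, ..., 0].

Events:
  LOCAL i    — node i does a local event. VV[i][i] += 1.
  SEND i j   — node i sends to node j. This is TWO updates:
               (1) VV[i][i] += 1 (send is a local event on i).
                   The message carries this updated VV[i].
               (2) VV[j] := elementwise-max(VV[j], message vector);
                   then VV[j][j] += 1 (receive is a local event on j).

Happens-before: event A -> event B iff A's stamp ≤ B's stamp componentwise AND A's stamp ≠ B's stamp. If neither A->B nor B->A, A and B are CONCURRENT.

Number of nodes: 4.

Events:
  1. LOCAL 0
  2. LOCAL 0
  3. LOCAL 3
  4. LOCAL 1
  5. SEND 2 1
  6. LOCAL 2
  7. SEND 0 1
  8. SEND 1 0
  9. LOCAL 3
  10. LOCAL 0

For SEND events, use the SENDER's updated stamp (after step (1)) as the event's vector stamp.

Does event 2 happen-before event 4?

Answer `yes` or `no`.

Initial: VV[0]=[0, 0, 0, 0]
Initial: VV[1]=[0, 0, 0, 0]
Initial: VV[2]=[0, 0, 0, 0]
Initial: VV[3]=[0, 0, 0, 0]
Event 1: LOCAL 0: VV[0][0]++ -> VV[0]=[1, 0, 0, 0]
Event 2: LOCAL 0: VV[0][0]++ -> VV[0]=[2, 0, 0, 0]
Event 3: LOCAL 3: VV[3][3]++ -> VV[3]=[0, 0, 0, 1]
Event 4: LOCAL 1: VV[1][1]++ -> VV[1]=[0, 1, 0, 0]
Event 5: SEND 2->1: VV[2][2]++ -> VV[2]=[0, 0, 1, 0], msg_vec=[0, 0, 1, 0]; VV[1]=max(VV[1],msg_vec) then VV[1][1]++ -> VV[1]=[0, 2, 1, 0]
Event 6: LOCAL 2: VV[2][2]++ -> VV[2]=[0, 0, 2, 0]
Event 7: SEND 0->1: VV[0][0]++ -> VV[0]=[3, 0, 0, 0], msg_vec=[3, 0, 0, 0]; VV[1]=max(VV[1],msg_vec) then VV[1][1]++ -> VV[1]=[3, 3, 1, 0]
Event 8: SEND 1->0: VV[1][1]++ -> VV[1]=[3, 4, 1, 0], msg_vec=[3, 4, 1, 0]; VV[0]=max(VV[0],msg_vec) then VV[0][0]++ -> VV[0]=[4, 4, 1, 0]
Event 9: LOCAL 3: VV[3][3]++ -> VV[3]=[0, 0, 0, 2]
Event 10: LOCAL 0: VV[0][0]++ -> VV[0]=[5, 4, 1, 0]
Event 2 stamp: [2, 0, 0, 0]
Event 4 stamp: [0, 1, 0, 0]
[2, 0, 0, 0] <= [0, 1, 0, 0]? False. Equal? False. Happens-before: False

Answer: no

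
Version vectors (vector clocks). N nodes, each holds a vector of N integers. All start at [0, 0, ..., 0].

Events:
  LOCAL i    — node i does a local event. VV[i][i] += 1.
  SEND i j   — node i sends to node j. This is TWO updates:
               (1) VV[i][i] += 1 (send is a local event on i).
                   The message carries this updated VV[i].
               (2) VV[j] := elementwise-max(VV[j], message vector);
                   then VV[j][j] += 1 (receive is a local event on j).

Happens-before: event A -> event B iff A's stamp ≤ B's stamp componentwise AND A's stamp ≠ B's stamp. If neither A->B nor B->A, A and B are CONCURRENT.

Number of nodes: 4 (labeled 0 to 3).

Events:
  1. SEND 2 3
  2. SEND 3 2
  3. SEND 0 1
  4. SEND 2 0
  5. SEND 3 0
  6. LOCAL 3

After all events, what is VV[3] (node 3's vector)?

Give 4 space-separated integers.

Answer: 0 0 1 4

Derivation:
Initial: VV[0]=[0, 0, 0, 0]
Initial: VV[1]=[0, 0, 0, 0]
Initial: VV[2]=[0, 0, 0, 0]
Initial: VV[3]=[0, 0, 0, 0]
Event 1: SEND 2->3: VV[2][2]++ -> VV[2]=[0, 0, 1, 0], msg_vec=[0, 0, 1, 0]; VV[3]=max(VV[3],msg_vec) then VV[3][3]++ -> VV[3]=[0, 0, 1, 1]
Event 2: SEND 3->2: VV[3][3]++ -> VV[3]=[0, 0, 1, 2], msg_vec=[0, 0, 1, 2]; VV[2]=max(VV[2],msg_vec) then VV[2][2]++ -> VV[2]=[0, 0, 2, 2]
Event 3: SEND 0->1: VV[0][0]++ -> VV[0]=[1, 0, 0, 0], msg_vec=[1, 0, 0, 0]; VV[1]=max(VV[1],msg_vec) then VV[1][1]++ -> VV[1]=[1, 1, 0, 0]
Event 4: SEND 2->0: VV[2][2]++ -> VV[2]=[0, 0, 3, 2], msg_vec=[0, 0, 3, 2]; VV[0]=max(VV[0],msg_vec) then VV[0][0]++ -> VV[0]=[2, 0, 3, 2]
Event 5: SEND 3->0: VV[3][3]++ -> VV[3]=[0, 0, 1, 3], msg_vec=[0, 0, 1, 3]; VV[0]=max(VV[0],msg_vec) then VV[0][0]++ -> VV[0]=[3, 0, 3, 3]
Event 6: LOCAL 3: VV[3][3]++ -> VV[3]=[0, 0, 1, 4]
Final vectors: VV[0]=[3, 0, 3, 3]; VV[1]=[1, 1, 0, 0]; VV[2]=[0, 0, 3, 2]; VV[3]=[0, 0, 1, 4]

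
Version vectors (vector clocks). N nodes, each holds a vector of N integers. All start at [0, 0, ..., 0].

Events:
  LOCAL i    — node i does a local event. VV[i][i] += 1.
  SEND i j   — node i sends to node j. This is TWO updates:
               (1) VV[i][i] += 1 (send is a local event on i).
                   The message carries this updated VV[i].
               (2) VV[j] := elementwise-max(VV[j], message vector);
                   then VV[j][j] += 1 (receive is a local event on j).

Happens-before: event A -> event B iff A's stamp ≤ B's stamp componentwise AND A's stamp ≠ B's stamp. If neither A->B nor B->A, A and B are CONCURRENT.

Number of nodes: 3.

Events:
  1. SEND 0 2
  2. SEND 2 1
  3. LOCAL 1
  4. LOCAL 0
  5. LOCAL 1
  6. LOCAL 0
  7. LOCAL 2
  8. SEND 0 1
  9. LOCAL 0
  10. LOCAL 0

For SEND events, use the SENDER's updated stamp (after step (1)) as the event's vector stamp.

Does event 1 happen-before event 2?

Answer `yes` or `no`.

Answer: yes

Derivation:
Initial: VV[0]=[0, 0, 0]
Initial: VV[1]=[0, 0, 0]
Initial: VV[2]=[0, 0, 0]
Event 1: SEND 0->2: VV[0][0]++ -> VV[0]=[1, 0, 0], msg_vec=[1, 0, 0]; VV[2]=max(VV[2],msg_vec) then VV[2][2]++ -> VV[2]=[1, 0, 1]
Event 2: SEND 2->1: VV[2][2]++ -> VV[2]=[1, 0, 2], msg_vec=[1, 0, 2]; VV[1]=max(VV[1],msg_vec) then VV[1][1]++ -> VV[1]=[1, 1, 2]
Event 3: LOCAL 1: VV[1][1]++ -> VV[1]=[1, 2, 2]
Event 4: LOCAL 0: VV[0][0]++ -> VV[0]=[2, 0, 0]
Event 5: LOCAL 1: VV[1][1]++ -> VV[1]=[1, 3, 2]
Event 6: LOCAL 0: VV[0][0]++ -> VV[0]=[3, 0, 0]
Event 7: LOCAL 2: VV[2][2]++ -> VV[2]=[1, 0, 3]
Event 8: SEND 0->1: VV[0][0]++ -> VV[0]=[4, 0, 0], msg_vec=[4, 0, 0]; VV[1]=max(VV[1],msg_vec) then VV[1][1]++ -> VV[1]=[4, 4, 2]
Event 9: LOCAL 0: VV[0][0]++ -> VV[0]=[5, 0, 0]
Event 10: LOCAL 0: VV[0][0]++ -> VV[0]=[6, 0, 0]
Event 1 stamp: [1, 0, 0]
Event 2 stamp: [1, 0, 2]
[1, 0, 0] <= [1, 0, 2]? True. Equal? False. Happens-before: True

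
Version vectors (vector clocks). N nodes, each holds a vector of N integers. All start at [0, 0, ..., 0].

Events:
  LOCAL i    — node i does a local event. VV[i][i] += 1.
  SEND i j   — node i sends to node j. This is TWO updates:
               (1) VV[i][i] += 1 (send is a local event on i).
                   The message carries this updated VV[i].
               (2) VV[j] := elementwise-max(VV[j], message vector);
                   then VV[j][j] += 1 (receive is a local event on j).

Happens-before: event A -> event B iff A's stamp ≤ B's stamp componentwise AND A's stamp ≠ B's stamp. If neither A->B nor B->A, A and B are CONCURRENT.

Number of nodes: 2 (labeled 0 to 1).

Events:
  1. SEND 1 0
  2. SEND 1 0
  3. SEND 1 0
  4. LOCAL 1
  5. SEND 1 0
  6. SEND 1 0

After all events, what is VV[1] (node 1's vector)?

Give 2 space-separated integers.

Initial: VV[0]=[0, 0]
Initial: VV[1]=[0, 0]
Event 1: SEND 1->0: VV[1][1]++ -> VV[1]=[0, 1], msg_vec=[0, 1]; VV[0]=max(VV[0],msg_vec) then VV[0][0]++ -> VV[0]=[1, 1]
Event 2: SEND 1->0: VV[1][1]++ -> VV[1]=[0, 2], msg_vec=[0, 2]; VV[0]=max(VV[0],msg_vec) then VV[0][0]++ -> VV[0]=[2, 2]
Event 3: SEND 1->0: VV[1][1]++ -> VV[1]=[0, 3], msg_vec=[0, 3]; VV[0]=max(VV[0],msg_vec) then VV[0][0]++ -> VV[0]=[3, 3]
Event 4: LOCAL 1: VV[1][1]++ -> VV[1]=[0, 4]
Event 5: SEND 1->0: VV[1][1]++ -> VV[1]=[0, 5], msg_vec=[0, 5]; VV[0]=max(VV[0],msg_vec) then VV[0][0]++ -> VV[0]=[4, 5]
Event 6: SEND 1->0: VV[1][1]++ -> VV[1]=[0, 6], msg_vec=[0, 6]; VV[0]=max(VV[0],msg_vec) then VV[0][0]++ -> VV[0]=[5, 6]
Final vectors: VV[0]=[5, 6]; VV[1]=[0, 6]

Answer: 0 6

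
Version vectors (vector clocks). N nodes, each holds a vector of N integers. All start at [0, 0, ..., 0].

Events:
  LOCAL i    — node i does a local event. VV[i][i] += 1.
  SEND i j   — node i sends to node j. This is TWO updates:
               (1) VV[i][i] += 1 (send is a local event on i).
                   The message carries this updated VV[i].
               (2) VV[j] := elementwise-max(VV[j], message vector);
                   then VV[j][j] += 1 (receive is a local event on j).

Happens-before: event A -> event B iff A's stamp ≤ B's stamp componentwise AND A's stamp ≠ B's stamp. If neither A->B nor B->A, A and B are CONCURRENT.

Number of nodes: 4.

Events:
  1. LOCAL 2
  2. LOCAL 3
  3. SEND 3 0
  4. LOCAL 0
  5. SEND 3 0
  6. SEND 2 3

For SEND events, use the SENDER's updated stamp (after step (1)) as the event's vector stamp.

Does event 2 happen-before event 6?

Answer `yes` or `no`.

Initial: VV[0]=[0, 0, 0, 0]
Initial: VV[1]=[0, 0, 0, 0]
Initial: VV[2]=[0, 0, 0, 0]
Initial: VV[3]=[0, 0, 0, 0]
Event 1: LOCAL 2: VV[2][2]++ -> VV[2]=[0, 0, 1, 0]
Event 2: LOCAL 3: VV[3][3]++ -> VV[3]=[0, 0, 0, 1]
Event 3: SEND 3->0: VV[3][3]++ -> VV[3]=[0, 0, 0, 2], msg_vec=[0, 0, 0, 2]; VV[0]=max(VV[0],msg_vec) then VV[0][0]++ -> VV[0]=[1, 0, 0, 2]
Event 4: LOCAL 0: VV[0][0]++ -> VV[0]=[2, 0, 0, 2]
Event 5: SEND 3->0: VV[3][3]++ -> VV[3]=[0, 0, 0, 3], msg_vec=[0, 0, 0, 3]; VV[0]=max(VV[0],msg_vec) then VV[0][0]++ -> VV[0]=[3, 0, 0, 3]
Event 6: SEND 2->3: VV[2][2]++ -> VV[2]=[0, 0, 2, 0], msg_vec=[0, 0, 2, 0]; VV[3]=max(VV[3],msg_vec) then VV[3][3]++ -> VV[3]=[0, 0, 2, 4]
Event 2 stamp: [0, 0, 0, 1]
Event 6 stamp: [0, 0, 2, 0]
[0, 0, 0, 1] <= [0, 0, 2, 0]? False. Equal? False. Happens-before: False

Answer: no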